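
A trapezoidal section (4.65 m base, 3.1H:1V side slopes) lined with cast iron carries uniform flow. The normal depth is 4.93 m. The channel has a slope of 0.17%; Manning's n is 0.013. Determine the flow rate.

Q = 600 m³/s

With bottom width b = 4.65 m and side slope z = 3.1: A = (b + zy)y = (4.65 + 3.1×4.93)×4.93 = 98.27 m²; P = b + 2y√(1+z²) = 4.65 + 2×4.93×3.257 = 36.77 m.
Hydraulic radius R = A/P = 98.27/36.77 = 2.673 m.
Manning's equation: Q = (1/n) A R^(2/3) S^(1/2) = (1/0.013) × 98.27 × 2.673^(2/3) × 0.0017^(1/2) = 600 m³/s.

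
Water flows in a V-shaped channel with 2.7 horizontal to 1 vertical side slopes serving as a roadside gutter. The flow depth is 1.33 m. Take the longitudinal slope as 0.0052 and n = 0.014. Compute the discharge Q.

Q = 18 m³/s

For a triangular section with side slope z = 2.7: A = zy² = 2.7×1.33² = 4.776 m²; P = 2y√(1+z²) = 2×1.33×2.879 = 7.659 m.
Hydraulic radius R = A/P = 4.776/7.659 = 0.6236 m.
Manning's equation: Q = (1/n) A R^(2/3) S^(1/2) = (1/0.014) × 4.776 × 0.6236^(2/3) × 0.0052^(1/2) = 18 m³/s.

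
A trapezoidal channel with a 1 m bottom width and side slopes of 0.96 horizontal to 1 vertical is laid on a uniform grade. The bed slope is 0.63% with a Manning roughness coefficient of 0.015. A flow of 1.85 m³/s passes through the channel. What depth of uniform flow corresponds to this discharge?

y_n = 0.509 m

Manning's equation rearranged: A R^(2/3) = nQ / (1·√S) = 0.015 × 1.85 / (√0.0063) = 0.3496.
Trying y = 0.424 m: A R^(2/3) = 0.2518 — low.
Trying y = 0.509 m: A R^(2/3) = 0.3502 — matches.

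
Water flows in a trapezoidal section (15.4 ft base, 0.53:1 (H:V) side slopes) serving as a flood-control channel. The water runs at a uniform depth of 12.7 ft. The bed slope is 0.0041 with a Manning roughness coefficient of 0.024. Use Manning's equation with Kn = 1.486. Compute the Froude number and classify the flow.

subcritical

With bottom width b = 15.4 ft and side slope z = 0.53: A = (b + zy)y = (15.4 + 0.53×12.7)×12.7 = 281.1 ft²; P = b + 2y√(1+z²) = 15.4 + 2×12.7×1.132 = 44.15 ft.
Hydraulic radius R = A/P = 281.1/44.15 = 6.367 ft.
V = (1.486/n) R^(2/3) √S = (1.486/0.024) × 6.367^(2/3) × √0.0041 = 13.62 ft/s. Hydraulic depth D_h = A/T = 281.1/28.86 = 9.738 ft.
Froude number Fr = V/√(g·D_h) = 13.62/√(32.2×9.738) = 0.769, which is less than 1, so the flow is subcritical.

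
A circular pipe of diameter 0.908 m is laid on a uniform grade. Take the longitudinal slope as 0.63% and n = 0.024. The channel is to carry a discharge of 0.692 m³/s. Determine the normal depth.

y_n = 0.654 m

Manning's equation rearranged: A R^(2/3) = nQ / (1·√S) = 0.024 × 0.692 / (√0.0063) = 0.2092.
At y = 0.513 m: A R^(2/3) = 0.1474 — short.
At y = 0.714 m: A R^(2/3) = 0.2315 — over.
At y = 0.654 m: A R^(2/3) = 0.2092 — ≈ 0.2092.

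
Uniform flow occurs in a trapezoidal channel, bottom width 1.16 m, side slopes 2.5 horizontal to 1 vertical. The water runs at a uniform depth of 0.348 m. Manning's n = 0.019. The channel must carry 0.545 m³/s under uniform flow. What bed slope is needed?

With bottom width b = 1.16 m and side slope z = 2.5: A = (b + zy)y = (1.16 + 2.5×0.348)×0.348 = 0.7064 m²; P = b + 2y√(1+z²) = 1.16 + 2×0.348×2.693 = 3.034 m.
Hydraulic radius R = A/P = 0.7064/3.034 = 0.2328 m.
From Manning's equation, S = [nQ / (1 A R^(2/3))]² = [0.019 × 0.545 / (1 × 0.7064 × 0.2328^(2/3))]² = 0.0015.

S = 0.0015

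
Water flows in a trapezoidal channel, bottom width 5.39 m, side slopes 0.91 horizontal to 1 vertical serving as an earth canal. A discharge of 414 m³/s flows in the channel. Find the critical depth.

y_c = 6.05 m

At critical depth, Q² T / (g A³) = 1, i.e. A³/T = Q²/g = 414²/9.81 = 17470.
Trying y = 7.06 m: A³/T = 31820 — high.
Trying y = 4.81 m: A³/T = 7331 — low.
Trying y = 6.05 m: A³/T = 17460 — close enough.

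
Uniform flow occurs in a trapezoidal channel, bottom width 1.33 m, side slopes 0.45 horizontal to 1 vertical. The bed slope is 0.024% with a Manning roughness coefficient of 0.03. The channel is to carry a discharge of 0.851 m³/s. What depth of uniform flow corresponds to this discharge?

y_n = 1.25 m

Manning's equation rearranged: A R^(2/3) = nQ / (1·√S) = 0.03 × 0.851 / (√0.00024) = 1.648.
At y = 1.49 m: A R^(2/3) = 2.233 — high.
At y = 0.965 m: A R^(2/3) = 1.064 — low.
At y = 1.25 m: A R^(2/3) = 1.647 — matches.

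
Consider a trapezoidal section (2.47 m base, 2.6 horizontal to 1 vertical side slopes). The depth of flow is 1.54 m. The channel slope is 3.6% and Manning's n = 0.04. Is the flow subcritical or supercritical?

With bottom width b = 2.47 m and side slope z = 2.6: A = (b + zy)y = (2.47 + 2.6×1.54)×1.54 = 9.97 m²; P = b + 2y√(1+z²) = 2.47 + 2×1.54×2.786 = 11.05 m.
Hydraulic radius R = A/P = 9.97/11.05 = 0.9023 m.
V = (1/n) R^(2/3) √S = (1/0.04) × 0.9023^(2/3) × √0.036 = 4.429 m/s. Hydraulic depth D_h = A/T = 9.97/10.48 = 0.9515 m.
Froude number Fr = V/√(g·D_h) = 4.429/√(9.81×0.9515) = 1.45, which is greater than 1, so the flow is supercritical.

supercritical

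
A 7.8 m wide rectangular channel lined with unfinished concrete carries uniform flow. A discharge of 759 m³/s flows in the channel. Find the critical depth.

For a rectangular channel, critical depth y_c = (q²/g)^(1/3) where q = Q/b = 759/7.8 = 97.31 m²/s.
So y_c = (97.31²/9.81)^(1/3) = 9.88 m.

y_c = 9.88 m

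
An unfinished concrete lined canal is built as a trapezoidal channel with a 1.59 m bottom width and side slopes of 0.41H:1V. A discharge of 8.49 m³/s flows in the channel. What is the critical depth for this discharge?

y_c = 1.27 m

At critical depth, Q² T / (g A³) = 1, i.e. A³/T = Q²/g = 8.49²/9.81 = 7.348.
At y = 0.961 m: A³/T = 2.915 — short.
At y = 1.27 m: A³/T = 7.32 — close enough.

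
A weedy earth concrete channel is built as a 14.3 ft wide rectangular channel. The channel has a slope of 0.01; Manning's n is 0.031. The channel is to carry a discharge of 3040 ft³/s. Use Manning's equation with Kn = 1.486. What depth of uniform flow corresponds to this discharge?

y_n = 15.4 ft

Manning's equation rearranged: A R^(2/3) = nQ / (1.486·√S) = 0.031 × 3040 / (1.486 × √0.01) = 634.2.
Try y = 16.8 ft: A R^(2/3) = 703.9 — over.
Try y = 13.3 ft: A R^(2/3) = 529.9 — short.
Try y = 15.4 ft: A R^(2/3) = 633.8 — ≈ 634.2.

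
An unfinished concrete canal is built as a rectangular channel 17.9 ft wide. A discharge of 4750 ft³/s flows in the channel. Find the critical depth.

For a rectangular channel, critical depth y_c = (q²/g)^(1/3) where q = Q/b = 4750/17.9 = 265.4 ft²/s.
So y_c = (265.4²/32.2)^(1/3) = 13 ft.

y_c = 13 ft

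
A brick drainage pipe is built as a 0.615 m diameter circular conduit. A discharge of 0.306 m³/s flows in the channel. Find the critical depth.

At critical depth, Q² T / (g A³) = 1, i.e. A³/T = Q²/g = 0.306²/9.81 = 0.009545.
At y = 0.399 m: A³/T = 0.01445 — too large.
At y = 0.358 m: A³/T = 0.009525 — close enough.

y_c = 0.358 m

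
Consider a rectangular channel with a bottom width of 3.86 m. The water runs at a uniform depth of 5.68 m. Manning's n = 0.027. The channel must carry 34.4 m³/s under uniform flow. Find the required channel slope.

Flow area A = b·y = 3.86 × 5.68 = 21.92 m². Wetted perimeter P = b + 2y = 3.86 + 2×5.68 = 15.22 m.
Hydraulic radius R = A/P = 21.92/15.22 = 1.441 m.
From Manning's equation, S = [nQ / (1 A R^(2/3))]² = [0.027 × 34.4 / (1 × 21.92 × 1.441^(2/3))]² = 0.0011.

S = 0.0011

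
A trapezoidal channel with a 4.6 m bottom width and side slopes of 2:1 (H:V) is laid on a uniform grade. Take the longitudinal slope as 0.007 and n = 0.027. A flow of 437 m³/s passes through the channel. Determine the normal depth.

Manning's equation rearranged: A R^(2/3) = nQ / (1·√S) = 0.027 × 437 / (√0.007) = 141.
Try y = 4.43 m: A R^(2/3) = 108.1 — too small.
Try y = 4.99 m: A R^(2/3) = 141.2 — close enough.

y_n = 4.99 m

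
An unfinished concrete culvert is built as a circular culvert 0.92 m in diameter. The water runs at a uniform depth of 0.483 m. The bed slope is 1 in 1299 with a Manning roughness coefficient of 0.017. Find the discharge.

For a circular section of diameter D = 0.92 m at depth y = 0.483 m, the central angle is θ = 2 arccos(1 − 2y/D) = 3.242 rad. Then A = (D²/8)(θ − sin θ) = 0.3535 m² and P = Dθ/2 = 1.491 m.
Hydraulic radius R = A/P = 0.3535/1.491 = 0.2371 m.
Manning's equation: Q = (1/n) A R^(2/3) S^(1/2) = (1/0.017) × 0.3535 × 0.2371^(2/3) × 0.0007698^(1/2) = 0.221 m³/s.

Q = 0.221 m³/s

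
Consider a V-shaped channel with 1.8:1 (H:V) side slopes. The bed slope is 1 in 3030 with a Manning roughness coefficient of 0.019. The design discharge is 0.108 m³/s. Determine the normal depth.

Manning's equation rearranged: A R^(2/3) = nQ / (1·√S) = 0.019 × 0.108 / (√0.00033) = 0.113.
Try y = 0.478 m: A R^(2/3) = 0.1448 — too large.
Try y = 0.39 m: A R^(2/3) = 0.08417 — too small.
Try y = 0.435 m: A R^(2/3) = 0.1126 — close enough.

y_n = 0.435 m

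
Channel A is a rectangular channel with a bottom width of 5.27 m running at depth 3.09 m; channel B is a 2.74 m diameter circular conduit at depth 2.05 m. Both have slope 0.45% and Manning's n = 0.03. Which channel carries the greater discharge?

channel A

Channel A: Flow area A = b·y = 5.27 × 3.09 = 16.28 m². Wetted perimeter P = b + 2y = 5.27 + 2×3.09 = 11.45 m. Hydraulic radius R = A/P = 16.28/11.45 = 1.422 m. Q_A = (1/0.03)·16.28·1.422^(2/3)·√0.0045 = 46.05 m³/s.
Channel B: For a circular section of diameter D = 2.74 m at depth y = 2.05 m, the central angle is θ = 2 arccos(1 − 2y/D) = 4.18 rad. Then A = (D²/8)(θ − sin θ) = 4.732 m² and P = Dθ/2 = 5.727 m. Hydraulic radius R = A/P = 4.732/5.727 = 0.8262 m. Q_B = (1/0.03)·4.732·0.8262^(2/3)·√0.0045 = 9.316 m³/s.
Q_A = 46.05 m³/s vs Q_B = 9.316 m³/s, so channel A carries more.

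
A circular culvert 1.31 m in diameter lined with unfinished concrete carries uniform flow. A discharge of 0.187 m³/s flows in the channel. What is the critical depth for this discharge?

y_c = 0.223 m

At critical depth, Q² T / (g A³) = 1, i.e. A³/T = Q²/g = 0.187²/9.81 = 0.003565.
Trying y = 0.28 m: A³/T = 0.008746 — too large.
Trying y = 0.187 m: A³/T = 0.001792 — too small.
Trying y = 0.223 m: A³/T = 0.003583 — ≈ 0.003565.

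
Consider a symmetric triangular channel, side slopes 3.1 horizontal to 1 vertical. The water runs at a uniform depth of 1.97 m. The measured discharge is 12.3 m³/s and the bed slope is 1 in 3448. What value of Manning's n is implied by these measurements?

n = 0.016

For a triangular section with side slope z = 3.1: A = zy² = 3.1×1.97² = 12.03 m²; P = 2y√(1+z²) = 2×1.97×3.257 = 12.83 m.
Hydraulic radius R = A/P = 12.03/12.83 = 0.9374 m.
Rearranging Manning's equation: n = (1/Q) A R^(2/3) S^(1/2) = (1/12.3) × 12.03 × 0.9374^(2/3) × √0.00029 = 0.016.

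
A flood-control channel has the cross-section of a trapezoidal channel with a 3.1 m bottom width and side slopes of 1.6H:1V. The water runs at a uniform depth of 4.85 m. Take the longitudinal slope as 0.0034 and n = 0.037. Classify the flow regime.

With bottom width b = 3.1 m and side slope z = 1.6: A = (b + zy)y = (3.1 + 1.6×4.85)×4.85 = 52.67 m²; P = b + 2y√(1+z²) = 3.1 + 2×4.85×1.887 = 21.4 m.
Hydraulic radius R = A/P = 52.67/21.4 = 2.461 m.
V = (1/n) R^(2/3) √S = (1/0.037) × 2.461^(2/3) × √0.0034 = 2.873 m/s. Hydraulic depth D_h = A/T = 52.67/18.62 = 2.829 m.
Froude number Fr = V/√(g·D_h) = 2.873/√(9.81×2.829) = 0.545, which is less than 1, so the flow is subcritical.

subcritical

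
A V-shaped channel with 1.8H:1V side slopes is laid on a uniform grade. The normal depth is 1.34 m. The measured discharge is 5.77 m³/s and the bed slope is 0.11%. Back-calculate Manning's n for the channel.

n = 0.013

For a triangular section with side slope z = 1.8: A = zy² = 1.8×1.34² = 3.232 m²; P = 2y√(1+z²) = 2×1.34×2.059 = 5.518 m.
Hydraulic radius R = A/P = 3.232/5.518 = 0.5857 m.
Rearranging Manning's equation: n = (1/Q) A R^(2/3) S^(1/2) = (1/5.77) × 3.232 × 0.5857^(2/3) × √0.0011 = 0.013.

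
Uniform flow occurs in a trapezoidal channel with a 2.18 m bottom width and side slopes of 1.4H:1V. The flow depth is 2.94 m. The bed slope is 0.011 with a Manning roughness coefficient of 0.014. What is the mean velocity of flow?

With bottom width b = 2.18 m and side slope z = 1.4: A = (b + zy)y = (2.18 + 1.4×2.94)×2.94 = 18.51 m²; P = b + 2y√(1+z²) = 2.18 + 2×2.94×1.72 = 12.3 m.
Hydraulic radius R = A/P = 18.51/12.3 = 1.505 m.
From Manning's equation, V = (1/n) R^(2/3) S^(1/2) = (1/0.014) × 1.505^(2/3) × 0.011^(1/2) = 9.84 m/s.

V = 9.84 m/s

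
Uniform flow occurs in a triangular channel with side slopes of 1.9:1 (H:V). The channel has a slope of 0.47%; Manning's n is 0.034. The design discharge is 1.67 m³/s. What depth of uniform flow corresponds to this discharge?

y_n = 0.898 m

Manning's equation rearranged: A R^(2/3) = nQ / (1·√S) = 0.034 × 1.67 / (√0.0047) = 0.8282.
At y = 1.07 m: A R^(2/3) = 1.321 — over.
At y = 0.688 m: A R^(2/3) = 0.407 — short.
At y = 0.898 m: A R^(2/3) = 0.8281 — ≈ 0.8282.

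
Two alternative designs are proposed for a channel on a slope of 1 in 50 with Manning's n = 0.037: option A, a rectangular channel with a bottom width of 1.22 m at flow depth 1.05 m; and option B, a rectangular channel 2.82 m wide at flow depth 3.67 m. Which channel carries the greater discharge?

channel B

Channel A: Flow area A = b·y = 1.22 × 1.05 = 1.281 m². Wetted perimeter P = b + 2y = 1.22 + 2×1.05 = 3.32 m. Hydraulic radius R = A/P = 1.281/3.32 = 0.3858 m. Q_A = (1/0.037)·1.281·0.3858^(2/3)·√0.02 = 2.595 m³/s.
Channel B: Flow area A = b·y = 2.82 × 3.67 = 10.35 m². Wetted perimeter P = b + 2y = 2.82 + 2×3.67 = 10.16 m. Hydraulic radius R = A/P = 10.35/10.16 = 1.019 m. Q_B = (1/0.037)·10.35·1.019^(2/3)·√0.02 = 40.05 m³/s.
Q_A = 2.595 m³/s vs Q_B = 40.05 m³/s, so channel B carries more.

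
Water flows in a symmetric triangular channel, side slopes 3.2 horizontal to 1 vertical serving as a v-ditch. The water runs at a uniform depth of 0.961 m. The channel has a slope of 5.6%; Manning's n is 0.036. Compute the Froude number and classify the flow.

For a triangular section with side slope z = 3.2: A = zy² = 3.2×0.961² = 2.955 m²; P = 2y√(1+z²) = 2×0.961×3.353 = 6.444 m.
Hydraulic radius R = A/P = 2.955/6.444 = 0.4586 m.
V = (1/n) R^(2/3) √S = (1/0.036) × 0.4586^(2/3) × √0.056 = 3.909 m/s. Hydraulic depth D_h = A/T = 2.955/6.15 = 0.4805 m.
Froude number Fr = V/√(g·D_h) = 3.909/√(9.81×0.4805) = 1.8, which is greater than 1, so the flow is supercritical.

supercritical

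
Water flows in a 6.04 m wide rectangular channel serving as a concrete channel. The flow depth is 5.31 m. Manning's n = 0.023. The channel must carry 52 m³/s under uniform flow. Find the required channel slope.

S = 0.000581

Flow area A = b·y = 6.04 × 5.31 = 32.07 m². Wetted perimeter P = b + 2y = 6.04 + 2×5.31 = 16.66 m.
Hydraulic radius R = A/P = 32.07/16.66 = 1.925 m.
From Manning's equation, S = [nQ / (1 A R^(2/3))]² = [0.023 × 52 / (1 × 32.07 × 1.925^(2/3))]² = 0.000581.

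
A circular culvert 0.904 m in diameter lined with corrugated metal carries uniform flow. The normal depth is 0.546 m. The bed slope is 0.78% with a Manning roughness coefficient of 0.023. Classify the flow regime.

subcritical

For a circular section of diameter D = 0.904 m at depth y = 0.546 m, the central angle is θ = 2 arccos(1 − 2y/D) = 3.561 rad. Then A = (D²/8)(θ − sin θ) = 0.4053 m² and P = Dθ/2 = 1.609 m.
Hydraulic radius R = A/P = 0.4053/1.609 = 0.2518 m.
V = (1/n) R^(2/3) √S = (1/0.023) × 0.2518^(2/3) × √0.0078 = 1.531 m/s. Hydraulic depth D_h = A/T = 0.4053/0.8842 = 0.4583 m.
Froude number Fr = V/√(g·D_h) = 1.531/√(9.81×0.4583) = 0.722, which is less than 1, so the flow is subcritical.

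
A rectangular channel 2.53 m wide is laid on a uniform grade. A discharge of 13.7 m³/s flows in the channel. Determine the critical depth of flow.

y_c = 1.44 m

For a rectangular channel, critical depth y_c = (q²/g)^(1/3) where q = Q/b = 13.7/2.53 = 5.415 m²/s.
So y_c = (5.415²/9.81)^(1/3) = 1.44 m.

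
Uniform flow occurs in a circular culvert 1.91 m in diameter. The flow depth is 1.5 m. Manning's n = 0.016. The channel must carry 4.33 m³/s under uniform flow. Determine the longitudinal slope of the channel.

S = 0.0017

For a circular section of diameter D = 1.91 m at depth y = 1.5 m, the central angle is θ = 2 arccos(1 − 2y/D) = 4.356 rad. Then A = (D²/8)(θ − sin θ) = 2.414 m² and P = Dθ/2 = 4.16 m.
Hydraulic radius R = A/P = 2.414/4.16 = 0.5802 m.
From Manning's equation, S = [nQ / (1 A R^(2/3))]² = [0.016 × 4.33 / (1 × 2.414 × 0.5802^(2/3))]² = 0.0017.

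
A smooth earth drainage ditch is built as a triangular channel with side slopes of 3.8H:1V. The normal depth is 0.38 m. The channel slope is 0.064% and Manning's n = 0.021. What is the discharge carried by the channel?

For a triangular section with side slope z = 3.8: A = zy² = 3.8×0.38² = 0.5487 m²; P = 2y√(1+z²) = 2×0.38×3.929 = 2.986 m.
Hydraulic radius R = A/P = 0.5487/2.986 = 0.1837 m.
Manning's equation: Q = (1/n) A R^(2/3) S^(1/2) = (1/0.021) × 0.5487 × 0.1837^(2/3) × 0.00064^(1/2) = 0.214 m³/s.

Q = 0.214 m³/s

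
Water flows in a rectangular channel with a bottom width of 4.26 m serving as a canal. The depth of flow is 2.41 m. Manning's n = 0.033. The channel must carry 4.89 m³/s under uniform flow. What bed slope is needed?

Flow area A = b·y = 4.26 × 2.41 = 10.27 m². Wetted perimeter P = b + 2y = 4.26 + 2×2.41 = 9.08 m.
Hydraulic radius R = A/P = 10.27/9.08 = 1.131 m.
From Manning's equation, S = [nQ / (1 A R^(2/3))]² = [0.033 × 4.89 / (1 × 10.27 × 1.131^(2/3))]² = 0.00021.

S = 0.00021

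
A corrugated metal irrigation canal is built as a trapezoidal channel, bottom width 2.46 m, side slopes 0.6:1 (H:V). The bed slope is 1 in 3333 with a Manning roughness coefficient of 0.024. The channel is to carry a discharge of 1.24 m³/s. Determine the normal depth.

y_n = 0.846 m

Manning's equation rearranged: A R^(2/3) = nQ / (1·√S) = 0.024 × 1.24 / (√0.0003) = 1.718.
At y = 0.975 m: A R^(2/3) = 2.175 — over.
At y = 0.687 m: A R^(2/3) = 1.219 — short.
At y = 0.846 m: A R^(2/3) = 1.718 — ≈ 1.718.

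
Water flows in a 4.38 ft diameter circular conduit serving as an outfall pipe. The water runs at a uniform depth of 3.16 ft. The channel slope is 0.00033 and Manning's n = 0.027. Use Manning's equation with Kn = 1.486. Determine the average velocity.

For a circular section of diameter D = 4.38 ft at depth y = 3.16 ft, the central angle is θ = 2 arccos(1 − 2y/D) = 4.059 rad. Then A = (D²/8)(θ − sin θ) = 11.64 ft² and P = Dθ/2 = 8.89 ft.
Hydraulic radius R = A/P = 11.64/8.89 = 1.309 ft.
From Manning's equation, V = (1.486/n) R^(2/3) S^(1/2) = (1.486/0.027) × 1.309^(2/3) × 0.00033^(1/2) = 1.2 ft/s.

V = 1.2 ft/s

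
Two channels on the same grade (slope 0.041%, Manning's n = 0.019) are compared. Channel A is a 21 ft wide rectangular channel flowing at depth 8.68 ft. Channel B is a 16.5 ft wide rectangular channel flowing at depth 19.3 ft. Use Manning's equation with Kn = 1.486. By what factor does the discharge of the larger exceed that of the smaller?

Channel A: Flow area A = b·y = 21 × 8.68 = 182.3 ft². Wetted perimeter P = b + 2y = 21 + 2×8.68 = 38.36 ft. Hydraulic radius R = A/P = 182.3/38.36 = 4.752 ft. Q_A = (1.486/0.019)·182.3·4.752^(2/3)·√0.00041 = 815.9 ft³/s.
Channel B: Flow area A = b·y = 16.5 × 19.3 = 318.4 ft². Wetted perimeter P = b + 2y = 16.5 + 2×19.3 = 55.1 ft. Hydraulic radius R = A/P = 318.4/55.1 = 5.779 ft. Q_B = (1.486/0.019)·318.4·5.779^(2/3)·√0.00041 = 1624 ft³/s.
The larger discharge is 1624 ft³/s and the smaller is 815.9 ft³/s; the ratio is 1.99.

1.99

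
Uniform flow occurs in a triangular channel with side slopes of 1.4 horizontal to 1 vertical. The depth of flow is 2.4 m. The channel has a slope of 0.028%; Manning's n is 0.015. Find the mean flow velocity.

V = 1.1 m/s

For a triangular section with side slope z = 1.4: A = zy² = 1.4×2.4² = 8.064 m²; P = 2y√(1+z²) = 2×2.4×1.72 = 8.258 m.
Hydraulic radius R = A/P = 8.064/8.258 = 0.9765 m.
From Manning's equation, V = (1/n) R^(2/3) S^(1/2) = (1/0.015) × 0.9765^(2/3) × 0.00028^(1/2) = 1.1 m/s.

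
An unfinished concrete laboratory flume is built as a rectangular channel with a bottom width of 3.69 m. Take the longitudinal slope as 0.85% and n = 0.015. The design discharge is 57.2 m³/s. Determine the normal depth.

y_n = 2.44 m

Manning's equation rearranged: A R^(2/3) = nQ / (1·√S) = 0.015 × 57.2 / (√0.0085) = 9.306.
At y = 2.75 m: A R^(2/3) = 10.84 — too large.
At y = 2.12 m: A R^(2/3) = 7.752 — too small.
At y = 2.44 m: A R^(2/3) = 9.305 — ≈ 9.306.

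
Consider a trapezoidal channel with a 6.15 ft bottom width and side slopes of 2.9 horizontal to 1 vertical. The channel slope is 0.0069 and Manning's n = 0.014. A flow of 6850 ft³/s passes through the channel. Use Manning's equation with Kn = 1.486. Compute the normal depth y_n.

y_n = 8.81 ft

Manning's equation rearranged: A R^(2/3) = nQ / (1.486·√S) = 0.014 × 6850 / (1.486 × √0.0069) = 776.9.
Trying y = 10.6 ft: A R^(2/3) = 1217 — too large.
Trying y = 8.81 ft: A R^(2/3) = 776.8 — close enough.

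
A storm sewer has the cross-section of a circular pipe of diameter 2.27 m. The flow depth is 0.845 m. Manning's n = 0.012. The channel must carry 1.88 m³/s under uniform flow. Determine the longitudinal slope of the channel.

For a circular section of diameter D = 2.27 m at depth y = 0.845 m, the central angle is θ = 2 arccos(1 − 2y/D) = 2.625 rad. Then A = (D²/8)(θ − sin θ) = 1.372 m² and P = Dθ/2 = 2.979 m.
Hydraulic radius R = A/P = 1.372/2.979 = 0.4607 m.
From Manning's equation, S = [nQ / (1 A R^(2/3))]² = [0.012 × 1.88 / (1 × 1.372 × 0.4607^(2/3))]² = 0.000759.

S = 0.000759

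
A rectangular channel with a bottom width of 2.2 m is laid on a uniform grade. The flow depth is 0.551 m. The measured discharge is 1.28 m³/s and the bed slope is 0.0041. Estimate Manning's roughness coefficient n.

Flow area A = b·y = 2.2 × 0.551 = 1.212 m². Wetted perimeter P = b + 2y = 2.2 + 2×0.551 = 3.302 m.
Hydraulic radius R = A/P = 1.212/3.302 = 0.3671 m.
Rearranging Manning's equation: n = (1/Q) A R^(2/3) S^(1/2) = (1/1.28) × 1.212 × 0.3671^(2/3) × √0.0041 = 0.0311.

n = 0.0311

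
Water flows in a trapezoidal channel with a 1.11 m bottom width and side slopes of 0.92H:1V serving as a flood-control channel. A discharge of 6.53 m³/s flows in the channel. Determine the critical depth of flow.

At critical depth, Q² T / (g A³) = 1, i.e. A³/T = Q²/g = 6.53²/9.81 = 4.347.
Trying y = 0.893 m: A³/T = 1.864 — short.
Trying y = 1.36 m: A³/T = 9.167 — over.
Trying y = 1.12 m: A³/T = 4.345 — matches.

y_c = 1.12 m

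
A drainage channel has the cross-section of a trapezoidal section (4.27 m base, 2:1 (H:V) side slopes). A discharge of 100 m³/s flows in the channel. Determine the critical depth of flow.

At critical depth, Q² T / (g A³) = 1, i.e. A³/T = Q²/g = 100²/9.81 = 1019.
Try y = 3.1 m: A³/T = 2051 — high.
Try y = 2.6 m: A³/T = 1018 — close enough.

y_c = 2.6 m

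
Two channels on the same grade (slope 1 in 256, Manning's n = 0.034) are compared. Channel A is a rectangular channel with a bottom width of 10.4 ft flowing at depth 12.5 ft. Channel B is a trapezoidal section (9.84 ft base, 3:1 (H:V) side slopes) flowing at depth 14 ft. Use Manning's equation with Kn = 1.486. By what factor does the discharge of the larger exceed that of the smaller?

8.89

Channel A: Flow area A = b·y = 10.4 × 12.5 = 130 ft². Wetted perimeter P = b + 2y = 10.4 + 2×12.5 = 35.4 ft. Hydraulic radius R = A/P = 130/35.4 = 3.672 ft. Q_A = (1.486/0.034)·130·3.672^(2/3)·√0.003906 = 845.3 ft³/s.
Channel B: With bottom width b = 9.84 ft and side slope z = 3: A = (b + zy)y = (9.84 + 3×14)×14 = 725.8 ft²; P = b + 2y√(1+z²) = 9.84 + 2×14×3.162 = 98.38 ft. Hydraulic radius R = A/P = 725.8/98.38 = 7.377 ft. Q_B = (1.486/0.034)·725.8·7.377^(2/3)·√0.003906 = 7513 ft³/s.
The larger discharge is 7513 ft³/s and the smaller is 845.3 ft³/s; the ratio is 8.89.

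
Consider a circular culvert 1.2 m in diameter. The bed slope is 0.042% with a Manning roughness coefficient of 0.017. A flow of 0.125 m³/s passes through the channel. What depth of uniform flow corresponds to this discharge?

Manning's equation rearranged: A R^(2/3) = nQ / (1·√S) = 0.017 × 0.125 / (√0.00042) = 0.1037.
Trying y = 0.398 m: A R^(2/3) = 0.1204 — too large.
Trying y = 0.261 m: A R^(2/3) = 0.05257 — too small.
Trying y = 0.368 m: A R^(2/3) = 0.1036 — close enough.

y_n = 0.368 m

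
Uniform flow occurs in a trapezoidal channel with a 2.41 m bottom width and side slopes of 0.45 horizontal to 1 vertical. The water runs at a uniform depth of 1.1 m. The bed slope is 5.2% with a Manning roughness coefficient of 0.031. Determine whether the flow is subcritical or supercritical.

supercritical

With bottom width b = 2.41 m and side slope z = 0.45: A = (b + zy)y = (2.41 + 0.45×1.1)×1.1 = 3.196 m²; P = b + 2y√(1+z²) = 2.41 + 2×1.1×1.097 = 4.822 m.
Hydraulic radius R = A/P = 3.196/4.822 = 0.6626 m.
V = (1/n) R^(2/3) √S = (1/0.031) × 0.6626^(2/3) × √0.052 = 5.591 m/s. Hydraulic depth D_h = A/T = 3.196/3.4 = 0.9399 m.
Froude number Fr = V/√(g·D_h) = 5.591/√(9.81×0.9399) = 1.84, which is greater than 1, so the flow is supercritical.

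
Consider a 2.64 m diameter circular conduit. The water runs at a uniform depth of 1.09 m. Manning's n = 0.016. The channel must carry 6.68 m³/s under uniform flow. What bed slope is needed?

For a circular section of diameter D = 2.64 m at depth y = 1.09 m, the central angle is θ = 2 arccos(1 − 2y/D) = 2.791 rad. Then A = (D²/8)(θ − sin θ) = 2.133 m² and P = Dθ/2 = 3.685 m.
Hydraulic radius R = A/P = 2.133/3.685 = 0.5789 m.
From Manning's equation, S = [nQ / (1 A R^(2/3))]² = [0.016 × 6.68 / (1 × 2.133 × 0.5789^(2/3))]² = 0.00521.

S = 0.00521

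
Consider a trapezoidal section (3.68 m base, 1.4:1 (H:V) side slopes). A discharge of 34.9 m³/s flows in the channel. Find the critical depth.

At critical depth, Q² T / (g A³) = 1, i.e. A³/T = Q²/g = 34.9²/9.81 = 124.2.
At y = 1.27 m: A³/T = 46.03 — too small.
At y = 1.92 m: A³/T = 201.8 — too large.
At y = 1.68 m: A³/T = 124.1 — ≈ 124.2.

y_c = 1.68 m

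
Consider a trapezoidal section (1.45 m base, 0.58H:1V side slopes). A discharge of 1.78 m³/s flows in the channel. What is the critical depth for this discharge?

At critical depth, Q² T / (g A³) = 1, i.e. A³/T = Q²/g = 1.78²/9.81 = 0.323.
Trying y = 0.398 m: A³/T = 0.1566 — too small.
Trying y = 0.626 m: A³/T = 0.6719 — too large.
Trying y = 0.499 m: A³/T = 0.3223 — close enough.

y_c = 0.499 m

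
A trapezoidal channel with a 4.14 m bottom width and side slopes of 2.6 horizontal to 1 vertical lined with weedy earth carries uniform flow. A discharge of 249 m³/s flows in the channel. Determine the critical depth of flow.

y_c = 3.8 m

At critical depth, Q² T / (g A³) = 1, i.e. A³/T = Q²/g = 249²/9.81 = 6320.
Trying y = 4.61 m: A³/T = 14610 — high.
Trying y = 2.87 m: A³/T = 1937 — low.
Trying y = 3.8 m: A³/T = 6327 — close enough.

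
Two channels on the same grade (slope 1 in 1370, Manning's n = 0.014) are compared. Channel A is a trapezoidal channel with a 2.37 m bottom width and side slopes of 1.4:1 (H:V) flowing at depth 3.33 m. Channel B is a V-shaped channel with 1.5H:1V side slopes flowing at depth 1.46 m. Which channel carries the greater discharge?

Channel A: With bottom width b = 2.37 m and side slope z = 1.4: A = (b + zy)y = (2.37 + 1.4×3.33)×3.33 = 23.42 m²; P = b + 2y√(1+z²) = 2.37 + 2×3.33×1.72 = 13.83 m. Hydraulic radius R = A/P = 23.42/13.83 = 1.693 m. Q_A = (1/0.014)·23.42·1.693^(2/3)·√0.0007299 = 64.2 m³/s.
Channel B: For a triangular section with side slope z = 1.5: A = zy² = 1.5×1.46² = 3.197 m²; P = 2y√(1+z²) = 2×1.46×1.803 = 5.264 m. Hydraulic radius R = A/P = 3.197/5.264 = 0.6074 m. Q_B = (1/0.014)·3.197·0.6074^(2/3)·√0.0007299 = 4.425 m³/s.
Q_A = 64.2 m³/s vs Q_B = 4.425 m³/s, so channel A carries more.

channel A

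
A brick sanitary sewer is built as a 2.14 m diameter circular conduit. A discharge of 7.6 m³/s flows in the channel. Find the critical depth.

y_c = 1.31 m

At critical depth, Q² T / (g A³) = 1, i.e. A³/T = Q²/g = 7.6²/9.81 = 5.888.
Trying y = 1.67 m: A³/T = 15.41 — too large.
Trying y = 1.02 m: A³/T = 2.264 — too small.
Trying y = 1.31 m: A³/T = 5.893 — ≈ 5.888.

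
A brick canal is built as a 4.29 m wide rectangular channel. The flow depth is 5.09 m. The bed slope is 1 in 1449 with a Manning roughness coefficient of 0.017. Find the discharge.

Q = 44.4 m³/s

Flow area A = b·y = 4.29 × 5.09 = 21.84 m². Wetted perimeter P = b + 2y = 4.29 + 2×5.09 = 14.47 m.
Hydraulic radius R = A/P = 21.84/14.47 = 1.509 m.
Manning's equation: Q = (1/n) A R^(2/3) S^(1/2) = (1/0.017) × 21.84 × 1.509^(2/3) × 0.0006901^(1/2) = 44.4 m³/s.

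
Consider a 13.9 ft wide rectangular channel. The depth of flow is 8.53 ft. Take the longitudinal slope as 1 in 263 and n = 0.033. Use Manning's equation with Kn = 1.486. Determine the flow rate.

Q = 806 ft³/s

Flow area A = b·y = 13.9 × 8.53 = 118.6 ft². Wetted perimeter P = b + 2y = 13.9 + 2×8.53 = 30.96 ft.
Hydraulic radius R = A/P = 118.6/30.96 = 3.83 ft.
Manning's equation: Q = (1.486/n) A R^(2/3) S^(1/2) = (1.486/0.033) × 118.6 × 3.83^(2/3) × 0.003802^(1/2) = 806 ft³/s.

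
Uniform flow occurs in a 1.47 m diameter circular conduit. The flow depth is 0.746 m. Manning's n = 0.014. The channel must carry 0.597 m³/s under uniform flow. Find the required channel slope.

For a circular section of diameter D = 1.47 m at depth y = 0.746 m, the central angle is θ = 2 arccos(1 − 2y/D) = 3.172 rad. Then A = (D²/8)(θ − sin θ) = 0.8648 m² and P = Dθ/2 = 2.331 m.
Hydraulic radius R = A/P = 0.8648/2.331 = 0.371 m.
From Manning's equation, S = [nQ / (1 A R^(2/3))]² = [0.014 × 0.597 / (1 × 0.8648 × 0.371^(2/3))]² = 0.00035.

S = 0.00035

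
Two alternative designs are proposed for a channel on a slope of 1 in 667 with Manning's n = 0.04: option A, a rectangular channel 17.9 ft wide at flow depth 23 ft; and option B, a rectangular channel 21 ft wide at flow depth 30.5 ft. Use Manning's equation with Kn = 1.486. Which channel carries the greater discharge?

Channel A: Flow area A = b·y = 17.9 × 23 = 411.7 ft². Wetted perimeter P = b + 2y = 17.9 + 2×23 = 63.9 ft. Hydraulic radius R = A/P = 411.7/63.9 = 6.443 ft. Q_A = (1.486/0.04)·411.7·6.443^(2/3)·√0.001499 = 2051 ft³/s.
Channel B: Flow area A = b·y = 21 × 30.5 = 640.5 ft². Wetted perimeter P = b + 2y = 21 + 2×30.5 = 82 ft. Hydraulic radius R = A/P = 640.5/82 = 7.811 ft. Q_B = (1.486/0.04)·640.5·7.811^(2/3)·√0.001499 = 3627 ft³/s.
Q_A = 2051 ft³/s vs Q_B = 3627 ft³/s, so channel B carries more.

channel B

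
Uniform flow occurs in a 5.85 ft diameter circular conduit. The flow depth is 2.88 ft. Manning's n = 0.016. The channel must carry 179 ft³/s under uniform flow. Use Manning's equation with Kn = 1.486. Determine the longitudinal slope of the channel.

For a circular section of diameter D = 5.85 ft at depth y = 2.88 ft, the central angle is θ = 2 arccos(1 − 2y/D) = 3.111 rad. Then A = (D²/8)(θ − sin θ) = 13.18 ft² and P = Dθ/2 = 9.099 ft.
Hydraulic radius R = A/P = 13.18/9.099 = 1.448 ft.
From Manning's equation, S = [nQ / (1.486 A R^(2/3))]² = [0.016 × 179 / (1.486 × 13.18 × 1.448^(2/3))]² = 0.0131.

S = 0.0131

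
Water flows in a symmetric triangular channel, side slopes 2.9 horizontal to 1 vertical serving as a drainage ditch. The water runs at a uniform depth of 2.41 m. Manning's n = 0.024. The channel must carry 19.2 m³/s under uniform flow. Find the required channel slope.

For a triangular section with side slope z = 2.9: A = zy² = 2.9×2.41² = 16.84 m²; P = 2y√(1+z²) = 2×2.41×3.068 = 14.79 m.
Hydraulic radius R = A/P = 16.84/14.79 = 1.139 m.
From Manning's equation, S = [nQ / (1 A R^(2/3))]² = [0.024 × 19.2 / (1 × 16.84 × 1.139^(2/3))]² = 0.000629.

S = 0.000629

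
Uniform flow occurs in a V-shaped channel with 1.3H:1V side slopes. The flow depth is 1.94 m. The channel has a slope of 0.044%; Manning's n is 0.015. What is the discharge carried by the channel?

For a triangular section with side slope z = 1.3: A = zy² = 1.3×1.94² = 4.893 m²; P = 2y√(1+z²) = 2×1.94×1.64 = 6.364 m.
Hydraulic radius R = A/P = 4.893/6.364 = 0.7688 m.
Manning's equation: Q = (1/n) A R^(2/3) S^(1/2) = (1/0.015) × 4.893 × 0.7688^(2/3) × 0.00044^(1/2) = 5.74 m³/s.

Q = 5.74 m³/s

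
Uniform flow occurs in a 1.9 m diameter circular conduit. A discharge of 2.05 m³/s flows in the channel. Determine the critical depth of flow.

At critical depth, Q² T / (g A³) = 1, i.e. A³/T = Q²/g = 2.05²/9.81 = 0.4284.
At y = 0.764 m: A³/T = 0.6511 — too large.
At y = 0.516 m: A³/T = 0.1429 — too small.
At y = 0.685 m: A³/T = 0.4278 — close enough.

y_c = 0.685 m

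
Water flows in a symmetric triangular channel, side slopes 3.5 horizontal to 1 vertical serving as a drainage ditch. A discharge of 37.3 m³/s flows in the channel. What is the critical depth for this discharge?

y_c = 1.87 m

At critical depth, Q² T / (g A³) = 1, i.e. A³/T = Q²/g = 37.3²/9.81 = 141.8.
Trying y = 2.11 m: A³/T = 256.2 — over.
Trying y = 1.38 m: A³/T = 30.66 — short.
Trying y = 1.87 m: A³/T = 140.1 — matches.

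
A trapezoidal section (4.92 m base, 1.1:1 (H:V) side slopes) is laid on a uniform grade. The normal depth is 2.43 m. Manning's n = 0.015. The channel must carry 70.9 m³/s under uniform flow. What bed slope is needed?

S = 0.0019

With bottom width b = 4.92 m and side slope z = 1.1: A = (b + zy)y = (4.92 + 1.1×2.43)×2.43 = 18.45 m²; P = b + 2y√(1+z²) = 4.92 + 2×2.43×1.487 = 12.14 m.
Hydraulic radius R = A/P = 18.45/12.14 = 1.519 m.
From Manning's equation, S = [nQ / (1 A R^(2/3))]² = [0.015 × 70.9 / (1 × 18.45 × 1.519^(2/3))]² = 0.0019.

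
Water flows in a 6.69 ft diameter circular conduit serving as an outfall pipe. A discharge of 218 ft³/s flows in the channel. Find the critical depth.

y_c = 3.91 ft

At critical depth, Q² T / (g A³) = 1, i.e. A³/T = Q²/g = 218²/32.2 = 1476.
Trying y = 3.46 ft: A³/T = 923.4 — short.
Trying y = 4.75 ft: A³/T = 3132 — over.
Trying y = 3.91 ft: A³/T = 1473 — ≈ 1476.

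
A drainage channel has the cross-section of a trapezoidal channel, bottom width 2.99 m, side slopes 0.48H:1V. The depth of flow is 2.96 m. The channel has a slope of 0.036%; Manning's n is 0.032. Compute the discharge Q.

With bottom width b = 2.99 m and side slope z = 0.48: A = (b + zy)y = (2.99 + 0.48×2.96)×2.96 = 13.06 m²; P = b + 2y√(1+z²) = 2.99 + 2×2.96×1.109 = 9.557 m.
Hydraulic radius R = A/P = 13.06/9.557 = 1.366 m.
Manning's equation: Q = (1/n) A R^(2/3) S^(1/2) = (1/0.032) × 13.06 × 1.366^(2/3) × 0.00036^(1/2) = 9.53 m³/s.

Q = 9.53 m³/s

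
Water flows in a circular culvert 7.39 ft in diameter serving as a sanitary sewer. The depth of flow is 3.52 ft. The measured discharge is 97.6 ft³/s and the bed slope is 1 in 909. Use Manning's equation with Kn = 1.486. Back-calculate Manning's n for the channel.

For a circular section of diameter D = 7.39 ft at depth y = 3.52 ft, the central angle is θ = 2 arccos(1 − 2y/D) = 3.047 rad. Then A = (D²/8)(θ − sin θ) = 20.15 ft² and P = Dθ/2 = 11.26 ft.
Hydraulic radius R = A/P = 20.15/11.26 = 1.79 ft.
Rearranging Manning's equation: n = (1.486/Q) A R^(2/3) S^(1/2) = (1.486/97.6) × 20.15 × 1.79^(2/3) × √0.0011 = 0.015.

n = 0.015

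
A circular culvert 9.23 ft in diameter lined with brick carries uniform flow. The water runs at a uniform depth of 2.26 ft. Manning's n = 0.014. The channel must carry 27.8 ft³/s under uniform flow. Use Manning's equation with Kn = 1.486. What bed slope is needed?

S = 0.000291

For a circular section of diameter D = 9.23 ft at depth y = 2.26 ft, the central angle is θ = 2 arccos(1 − 2y/D) = 2.071 rad. Then A = (D²/8)(θ − sin θ) = 12.7 ft² and P = Dθ/2 = 9.556 ft.
Hydraulic radius R = A/P = 12.7/9.556 = 1.329 ft.
From Manning's equation, S = [nQ / (1.486 A R^(2/3))]² = [0.014 × 27.8 / (1.486 × 12.7 × 1.329^(2/3))]² = 0.000291.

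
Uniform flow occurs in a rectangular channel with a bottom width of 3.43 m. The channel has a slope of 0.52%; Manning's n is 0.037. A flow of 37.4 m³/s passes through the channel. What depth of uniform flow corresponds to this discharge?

Manning's equation rearranged: A R^(2/3) = nQ / (1·√S) = 0.037 × 37.4 / (√0.0052) = 19.19.
Try y = 5.58 m: A R^(2/3) = 22.94 — high.
Try y = 4.79 m: A R^(2/3) = 19.2 — ≈ 19.19.

y_n = 4.79 m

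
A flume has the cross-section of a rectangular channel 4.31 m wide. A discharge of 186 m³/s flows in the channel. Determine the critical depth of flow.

For a rectangular channel, critical depth y_c = (q²/g)^(1/3) where q = Q/b = 186/4.31 = 43.16 m²/s.
So y_c = (43.16²/9.81)^(1/3) = 5.75 m.

y_c = 5.75 m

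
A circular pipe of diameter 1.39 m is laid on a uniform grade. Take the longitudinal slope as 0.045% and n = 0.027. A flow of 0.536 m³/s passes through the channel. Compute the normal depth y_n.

y_n = 1.04 m

Manning's equation rearranged: A R^(2/3) = nQ / (1·√S) = 0.027 × 0.536 / (√0.00045) = 0.6822.
Try y = 0.866 m: A R^(2/3) = 0.5334 — short.
Try y = 1.23 m: A R^(2/3) = 0.7931 — over.
Try y = 1.04 m: A R^(2/3) = 0.682 — close enough.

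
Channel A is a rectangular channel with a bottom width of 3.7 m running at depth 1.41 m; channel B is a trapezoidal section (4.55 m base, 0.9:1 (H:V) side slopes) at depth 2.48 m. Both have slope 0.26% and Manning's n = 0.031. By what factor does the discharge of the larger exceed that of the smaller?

Channel A: Flow area A = b·y = 3.7 × 1.41 = 5.217 m². Wetted perimeter P = b + 2y = 3.7 + 2×1.41 = 6.52 m. Hydraulic radius R = A/P = 5.217/6.52 = 0.8002 m. Q_A = (1/0.031)·5.217·0.8002^(2/3)·√0.0026 = 7.396 m³/s.
Channel B: With bottom width b = 4.55 m and side slope z = 0.9: A = (b + zy)y = (4.55 + 0.9×2.48)×2.48 = 16.82 m²; P = b + 2y√(1+z²) = 4.55 + 2×2.48×1.345 = 11.22 m. Hydraulic radius R = A/P = 16.82/11.22 = 1.499 m. Q_B = (1/0.031)·16.82·1.499^(2/3)·√0.0026 = 36.23 m³/s.
The larger discharge is 36.23 m³/s and the smaller is 7.396 m³/s; the ratio is 4.9.

4.9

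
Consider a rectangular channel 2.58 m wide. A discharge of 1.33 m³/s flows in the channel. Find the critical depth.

For a rectangular channel, critical depth y_c = (q²/g)^(1/3) where q = Q/b = 1.33/2.58 = 0.5155 m²/s.
So y_c = (0.5155²/9.81)^(1/3) = 0.3 m.

y_c = 0.3 m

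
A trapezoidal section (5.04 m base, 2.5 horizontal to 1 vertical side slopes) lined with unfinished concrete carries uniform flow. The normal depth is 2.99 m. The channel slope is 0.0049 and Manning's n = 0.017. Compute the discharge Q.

Q = 225 m³/s

With bottom width b = 5.04 m and side slope z = 2.5: A = (b + zy)y = (5.04 + 2.5×2.99)×2.99 = 37.42 m²; P = b + 2y√(1+z²) = 5.04 + 2×2.99×2.693 = 21.14 m.
Hydraulic radius R = A/P = 37.42/21.14 = 1.77 m.
Manning's equation: Q = (1/n) A R^(2/3) S^(1/2) = (1/0.017) × 37.42 × 1.77^(2/3) × 0.0049^(1/2) = 225 m³/s.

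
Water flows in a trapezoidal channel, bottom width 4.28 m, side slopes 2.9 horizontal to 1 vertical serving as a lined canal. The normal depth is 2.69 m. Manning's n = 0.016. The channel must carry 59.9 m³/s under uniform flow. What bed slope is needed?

With bottom width b = 4.28 m and side slope z = 2.9: A = (b + zy)y = (4.28 + 2.9×2.69)×2.69 = 32.5 m²; P = b + 2y√(1+z²) = 4.28 + 2×2.69×3.068 = 20.78 m.
Hydraulic radius R = A/P = 32.5/20.78 = 1.564 m.
From Manning's equation, S = [nQ / (1 A R^(2/3))]² = [0.016 × 59.9 / (1 × 32.5 × 1.564^(2/3))]² = 0.000479.

S = 0.000479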